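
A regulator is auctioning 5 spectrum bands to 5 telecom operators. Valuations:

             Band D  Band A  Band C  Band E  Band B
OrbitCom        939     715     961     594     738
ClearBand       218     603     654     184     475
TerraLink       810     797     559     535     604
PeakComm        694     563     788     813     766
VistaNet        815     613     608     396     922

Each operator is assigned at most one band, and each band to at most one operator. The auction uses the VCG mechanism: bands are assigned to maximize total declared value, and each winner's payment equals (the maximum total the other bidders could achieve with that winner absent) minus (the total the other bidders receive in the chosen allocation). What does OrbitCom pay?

Efficient allocation: OrbitCom→Band D ($939M), ClearBand→Band C ($654M), TerraLink→Band A ($797M), PeakComm→Band E ($813M), VistaNet→Band B ($922M); total welfare W = $4125M.
OrbitCom receives Band D at value $939M, so the others get W − 939 = $3186M.
Without OrbitCom: best allocation of the remaining 4 bidders over all 5 bands is ClearBand→Band C ($654M), TerraLink→Band D ($810M), PeakComm→Band E ($813M), VistaNet→Band B ($922M), total $3199M.
VCG payment = (others' best without OrbitCom) − (others' welfare with OrbitCom) = 3199 − 3186 = $13M.

OrbitCom pays $13M.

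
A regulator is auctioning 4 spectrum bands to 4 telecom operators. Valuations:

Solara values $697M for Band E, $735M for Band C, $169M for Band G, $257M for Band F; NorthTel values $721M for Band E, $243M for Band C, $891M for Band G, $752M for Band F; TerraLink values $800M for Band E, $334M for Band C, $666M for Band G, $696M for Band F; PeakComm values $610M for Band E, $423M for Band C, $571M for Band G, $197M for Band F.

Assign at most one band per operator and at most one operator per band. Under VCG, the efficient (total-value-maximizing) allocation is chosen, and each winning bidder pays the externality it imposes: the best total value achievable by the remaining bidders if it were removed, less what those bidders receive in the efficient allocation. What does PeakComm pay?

Efficient allocation: Solara→Band C ($735M), NorthTel→Band G ($891M), TerraLink→Band F ($696M), PeakComm→Band E ($610M); total welfare W = $2932M.
PeakComm receives Band E at value $610M, so the others get W − 610 = $2322M.
Without PeakComm: best allocation of the remaining 3 bidders over all 4 bands is Solara→Band C ($735M), NorthTel→Band G ($891M), TerraLink→Band E ($800M), total $2426M.
VCG payment = (others' best without PeakComm) − (others' welfare with PeakComm) = 2426 − 2322 = $104M.

PeakComm pays $104M.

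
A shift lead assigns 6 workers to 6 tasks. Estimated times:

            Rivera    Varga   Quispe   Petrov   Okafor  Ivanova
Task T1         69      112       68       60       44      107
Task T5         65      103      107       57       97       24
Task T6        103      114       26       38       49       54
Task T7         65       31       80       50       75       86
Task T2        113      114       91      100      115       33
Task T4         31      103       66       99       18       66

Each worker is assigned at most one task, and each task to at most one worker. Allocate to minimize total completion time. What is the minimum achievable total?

Optimal: Rivera→Task T4 (31 min), Varga→Task T7 (31 min), Quispe→Task T6 (26 min), Petrov→Task T5 (57 min), Okafor→Task T1 (44 min), Ivanova→Task T2 (33 min) — total 31+31+26+57+44+33 = 222 min.
Column-greedy (each task in turn goes to its cheapest remaining worker) gives 256 min, worse by 34.

Minimum total: 222 min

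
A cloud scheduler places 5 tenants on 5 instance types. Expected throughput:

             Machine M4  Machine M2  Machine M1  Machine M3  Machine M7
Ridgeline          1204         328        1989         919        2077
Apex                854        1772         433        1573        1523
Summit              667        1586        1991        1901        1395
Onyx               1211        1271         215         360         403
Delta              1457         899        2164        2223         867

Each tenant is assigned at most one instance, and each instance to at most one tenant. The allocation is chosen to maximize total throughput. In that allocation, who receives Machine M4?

Onyx receives Machine M4.

This is the linear assignment problem.
Optimal: Ridgeline→Machine M7 (2077 ops/s), Apex→Machine M2 (1772 ops/s), Summit→Machine M1 (1991 ops/s), Onyx→Machine M4 (1211 ops/s), Delta→Machine M3 (2223 ops/s) — total 2077+1772+1991+1211+2223 = 9274 ops/s.
Column-greedy (each instance in turn goes to its best remaining tenant) gives 6542 ops/s, worse by 2732.
No other one-to-one assignment exceeds 9274 ops/s.
Onyx's own top instance is Machine M2 (1271 ops/s), but forcing Onyx→Machine M2 and reassigning the rest optimally gives only 8416 ops/s — worse by 858.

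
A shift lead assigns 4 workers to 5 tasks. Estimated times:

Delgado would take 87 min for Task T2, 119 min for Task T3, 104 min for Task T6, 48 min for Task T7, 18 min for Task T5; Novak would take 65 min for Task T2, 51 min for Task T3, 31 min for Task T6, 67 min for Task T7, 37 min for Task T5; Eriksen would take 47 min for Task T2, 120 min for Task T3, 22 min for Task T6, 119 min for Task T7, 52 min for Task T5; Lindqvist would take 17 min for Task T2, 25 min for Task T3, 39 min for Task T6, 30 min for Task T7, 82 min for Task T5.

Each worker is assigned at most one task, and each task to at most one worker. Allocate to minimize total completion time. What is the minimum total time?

Optimal: Delgado→Task T5 (18 min), Novak→Task T3 (51 min), Eriksen→Task T6 (22 min), Lindqvist→Task T2 (17 min) — total 18+51+22+17 = 108 min.
Swapping Novak↔Lindqvist (Novak→Task T2 65 min, Lindqvist→Task T3 25 min) adds 22.
Checked against all permutations: 108 min is optimal.

Min total: 108 min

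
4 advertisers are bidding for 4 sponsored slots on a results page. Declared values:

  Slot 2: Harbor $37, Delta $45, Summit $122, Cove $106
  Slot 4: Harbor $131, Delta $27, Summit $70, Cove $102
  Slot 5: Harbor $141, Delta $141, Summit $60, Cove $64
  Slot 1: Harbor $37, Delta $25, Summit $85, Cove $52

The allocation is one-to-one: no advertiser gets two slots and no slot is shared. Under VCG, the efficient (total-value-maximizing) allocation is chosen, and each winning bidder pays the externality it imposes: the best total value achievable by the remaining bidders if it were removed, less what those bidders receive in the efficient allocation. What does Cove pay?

Efficient allocation: Harbor→Slot 4 ($131), Delta→Slot 5 ($141), Summit→Slot 1 ($85), Cove→Slot 2 ($106); total welfare W = $463.
Cove receives Slot 2 at value $106, so the others get W − 106 = $357.
Without Cove: best allocation of the remaining 3 bidders over all 4 slots is Harbor→Slot 4 ($131), Delta→Slot 5 ($141), Summit→Slot 2 ($122), total $394.
VCG payment = (others' best without Cove) − (others' welfare with Cove) = 394 − 357 = $37.

Cove pays $37.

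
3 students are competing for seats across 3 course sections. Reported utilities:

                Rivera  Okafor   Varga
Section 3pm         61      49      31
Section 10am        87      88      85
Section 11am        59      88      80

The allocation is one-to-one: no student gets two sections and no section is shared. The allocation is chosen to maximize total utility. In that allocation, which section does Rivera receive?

Treat this as an assignment problem: match each student to one section.
Optimal: Rivera→Section 3pm (61 points), Okafor→Section 11am (88 points), Varga→Section 10am (85 points) — total 61+88+85 = 234 points.
Column-greedy (each section in turn goes to its best remaining student) gives 229 points, worse by 5.
Rivera's own top section is Section 10am (87 points), but forcing Rivera→Section 10am and reassigning the rest optimally gives only 216 points — worse by 18.

Rivera receives Section 3pm.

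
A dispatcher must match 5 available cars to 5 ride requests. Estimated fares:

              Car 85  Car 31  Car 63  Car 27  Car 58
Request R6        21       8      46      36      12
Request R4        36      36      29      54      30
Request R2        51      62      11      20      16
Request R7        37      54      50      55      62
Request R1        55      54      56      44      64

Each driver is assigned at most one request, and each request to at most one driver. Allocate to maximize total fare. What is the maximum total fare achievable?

Max total: $279

Optimal: Car 85→Request R1 ($55), Car 31→Request R2 ($62), Car 63→Request R6 ($46), Car 27→Request R4 ($54), Car 58→Request R7 ($62) — total 55+62+46+54+62 = $279.
Row-greedy (each driver in turn takes its best remaining request) gives $233, worse by 46.
Next-best assignment: Car 85→Request R2, Car 31→Request R7, Car 63→Request R6, Car 27→Request R4, Car 58→Request R1 = $269.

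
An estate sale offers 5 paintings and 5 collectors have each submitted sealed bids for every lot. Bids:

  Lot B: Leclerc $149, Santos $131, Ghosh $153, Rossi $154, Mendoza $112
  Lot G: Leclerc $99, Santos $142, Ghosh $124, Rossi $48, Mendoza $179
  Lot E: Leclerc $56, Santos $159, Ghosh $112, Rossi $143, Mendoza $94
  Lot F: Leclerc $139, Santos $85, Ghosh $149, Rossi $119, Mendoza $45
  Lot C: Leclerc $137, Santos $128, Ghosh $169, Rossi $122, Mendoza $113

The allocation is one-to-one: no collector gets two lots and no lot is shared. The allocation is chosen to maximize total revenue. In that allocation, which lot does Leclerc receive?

Leclerc receives Lot F.

Optimal: Leclerc→Lot F ($139), Santos→Lot E ($159), Ghosh→Lot C ($169), Rossi→Lot B ($154), Mendoza→Lot G ($179) — total 139+159+169+154+179 = $800.
Row-greedy (each collector in turn takes its best remaining lot) gives $775, worse by 25.
Next-best assignment: Leclerc→Lot C, Santos→Lot E, Ghosh→Lot F, Rossi→Lot B, Mendoza→Lot G = $778.
Leclerc's own top lot is Lot B ($149), but forcing Leclerc→Lot B and reassigning the rest optimally gives only $775 — worse by 25.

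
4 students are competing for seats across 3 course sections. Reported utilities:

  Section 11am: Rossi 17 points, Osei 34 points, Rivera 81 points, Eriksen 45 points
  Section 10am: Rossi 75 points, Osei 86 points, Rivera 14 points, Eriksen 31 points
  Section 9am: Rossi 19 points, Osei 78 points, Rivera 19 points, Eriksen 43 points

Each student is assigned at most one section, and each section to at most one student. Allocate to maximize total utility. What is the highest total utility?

Max total: 234 points

Optimal: Rivera→Section 11am (81 points), Rossi→Section 10am (75 points), Osei→Section 9am (78 points) — total 81+75+78 = 234 points.
Max-entry greedy (repeatedly take the single best remaining cell) gives 210 points, worse by 24.
Every other assignment is strictly worse.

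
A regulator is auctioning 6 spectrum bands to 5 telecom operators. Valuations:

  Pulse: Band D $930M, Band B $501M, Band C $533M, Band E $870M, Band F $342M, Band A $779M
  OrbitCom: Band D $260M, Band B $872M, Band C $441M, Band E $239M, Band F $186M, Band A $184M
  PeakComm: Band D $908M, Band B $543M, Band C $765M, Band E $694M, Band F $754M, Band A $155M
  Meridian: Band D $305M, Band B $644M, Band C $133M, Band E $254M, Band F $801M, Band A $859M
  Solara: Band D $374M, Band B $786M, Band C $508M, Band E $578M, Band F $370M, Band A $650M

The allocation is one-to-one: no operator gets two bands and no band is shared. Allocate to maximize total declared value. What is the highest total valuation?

Optimal: Pulse→Band E ($870M), OrbitCom→Band B ($872M), PeakComm→Band D ($908M), Meridian→Band F ($801M), Solara→Band A ($650M) — total 870+872+908+801+650 = $4101M.
Column-greedy (each band in turn goes to its best remaining operator) gives $3946M, worse by 155.
Swapping OrbitCom↔Solara (OrbitCom→Band A $184M, Solara→Band B $786M) loses 552.
Checked against all permutations: $4101M is optimal.

Maximum total: $4101M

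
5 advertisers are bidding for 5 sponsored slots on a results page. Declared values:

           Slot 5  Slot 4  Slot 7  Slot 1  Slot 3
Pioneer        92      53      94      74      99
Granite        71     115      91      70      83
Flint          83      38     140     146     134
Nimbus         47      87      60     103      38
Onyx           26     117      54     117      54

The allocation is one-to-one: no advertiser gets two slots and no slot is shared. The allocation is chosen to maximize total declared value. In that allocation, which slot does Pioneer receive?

Pioneer receives Slot 5.

Treat this as an assignment problem: match each advertiser to one slot.
Optimal: Pioneer→Slot 5 ($92), Granite→Slot 7 ($91), Flint→Slot 3 ($134), Nimbus→Slot 1 ($103), Onyx→Slot 4 ($117) — total 92+91+134+103+117 = $537.
Pioneer's own top slot is Slot 3 ($99), but forcing Pioneer→Slot 3 and reassigning the rest optimally gives only $530 — worse by 7.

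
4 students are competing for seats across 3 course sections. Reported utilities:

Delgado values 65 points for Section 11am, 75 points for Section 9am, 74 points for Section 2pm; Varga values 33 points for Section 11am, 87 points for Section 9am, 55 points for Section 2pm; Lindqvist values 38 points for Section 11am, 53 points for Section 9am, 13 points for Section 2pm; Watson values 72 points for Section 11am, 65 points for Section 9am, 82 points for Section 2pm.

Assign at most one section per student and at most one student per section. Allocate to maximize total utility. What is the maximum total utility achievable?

Optimal: Delgado→Section 11am (65 points), Varga→Section 9am (87 points), Watson→Section 2pm (82 points) — total 65+87+82 = 234 points.
Column-greedy (each section in turn goes to its best remaining student) gives 233 points, worse by 1.

Maximum total: 234 points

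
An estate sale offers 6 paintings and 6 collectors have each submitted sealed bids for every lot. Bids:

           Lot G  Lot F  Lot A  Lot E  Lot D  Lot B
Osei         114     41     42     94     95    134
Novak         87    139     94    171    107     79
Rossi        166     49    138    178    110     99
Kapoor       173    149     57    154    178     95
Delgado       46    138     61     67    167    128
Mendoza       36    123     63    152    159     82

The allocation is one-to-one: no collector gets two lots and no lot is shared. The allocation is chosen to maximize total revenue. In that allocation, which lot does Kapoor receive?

Kapoor receives Lot G.

This is the linear assignment problem.
Optimal: Osei→Lot B ($134), Novak→Lot E ($171), Rossi→Lot A ($138), Kapoor→Lot G ($173), Delgado→Lot F ($138), Mendoza→Lot D ($159) — total 134+171+138+173+138+159 = $913.
Max-entry greedy (repeatedly take the single best remaining cell) gives $738, worse by 175.
Next-best assignment: Osei→Lot B, Novak→Lot E, Rossi→Lot A, Kapoor→Lot G, Delgado→Lot D, Mendoza→Lot F = $906.
Kapoor's own top lot is Lot D ($178), but forcing Kapoor→Lot D and reassigning the rest optimally gives only $862 — worse by 51.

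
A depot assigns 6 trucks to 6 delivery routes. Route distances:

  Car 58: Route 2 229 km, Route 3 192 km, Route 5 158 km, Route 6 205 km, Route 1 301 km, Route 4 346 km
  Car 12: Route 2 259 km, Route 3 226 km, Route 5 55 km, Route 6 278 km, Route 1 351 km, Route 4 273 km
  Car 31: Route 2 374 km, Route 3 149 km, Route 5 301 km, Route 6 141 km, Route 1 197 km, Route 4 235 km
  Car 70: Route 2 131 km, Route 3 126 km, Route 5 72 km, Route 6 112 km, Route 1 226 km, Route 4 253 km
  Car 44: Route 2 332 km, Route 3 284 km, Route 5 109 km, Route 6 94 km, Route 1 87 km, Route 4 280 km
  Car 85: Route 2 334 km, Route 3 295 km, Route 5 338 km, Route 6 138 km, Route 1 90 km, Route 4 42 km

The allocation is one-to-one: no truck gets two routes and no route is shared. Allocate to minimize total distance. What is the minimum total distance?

Min total: 648 km

Optimal: Car 58→Route 3 (192 km), Car 12→Route 5 (55 km), Car 31→Route 6 (141 km), Car 70→Route 2 (131 km), Car 44→Route 1 (87 km), Car 85→Route 4 (42 km) — total 192+55+141+131+87+42 = 648 km.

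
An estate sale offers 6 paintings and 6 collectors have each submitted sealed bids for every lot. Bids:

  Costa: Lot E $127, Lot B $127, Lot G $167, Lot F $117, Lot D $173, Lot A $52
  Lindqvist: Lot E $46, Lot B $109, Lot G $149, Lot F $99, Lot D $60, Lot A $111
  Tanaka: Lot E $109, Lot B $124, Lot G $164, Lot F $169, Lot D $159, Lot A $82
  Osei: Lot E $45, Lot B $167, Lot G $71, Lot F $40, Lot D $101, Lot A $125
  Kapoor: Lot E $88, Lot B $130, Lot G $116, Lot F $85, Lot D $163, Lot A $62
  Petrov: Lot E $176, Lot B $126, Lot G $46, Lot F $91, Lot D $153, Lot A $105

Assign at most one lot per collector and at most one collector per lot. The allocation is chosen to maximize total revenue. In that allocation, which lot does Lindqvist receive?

Lindqvist receives Lot A.

Optimal: Costa→Lot G ($167), Lindqvist→Lot A ($111), Tanaka→Lot F ($169), Osei→Lot B ($167), Kapoor→Lot D ($163), Petrov→Lot E ($176) — total 167+111+169+167+163+176 = $953.
Max-entry greedy (repeatedly take the single best remaining cell) gives $896, worse by 57.
No other one-to-one assignment exceeds $953.
Lindqvist's own top lot is Lot G ($149), but forcing Lindqvist→Lot G and reassigning the rest optimally gives only $922 — worse by 31.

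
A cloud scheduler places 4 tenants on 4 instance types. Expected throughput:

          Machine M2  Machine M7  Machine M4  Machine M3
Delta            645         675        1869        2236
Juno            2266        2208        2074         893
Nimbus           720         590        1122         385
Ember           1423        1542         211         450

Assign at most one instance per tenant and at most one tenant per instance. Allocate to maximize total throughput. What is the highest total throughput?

This is a one-to-one assignment (maximum-weight bipartite matching).
Optimal: Delta→Machine M3 (2236 ops/s), Juno→Machine M2 (2266 ops/s), Nimbus→Machine M4 (1122 ops/s), Ember→Machine M7 (1542 ops/s) — total 2236+2266+1122+1542 = 7166 ops/s.
Column-greedy (each instance in turn goes to its best remaining tenant) gives 6062 ops/s, worse by 1104.
Swapping Delta↔Ember (Delta→Machine M7 675 ops/s, Ember→Machine M3 450 ops/s) loses 2653.

Maximum total: 7166 ops/s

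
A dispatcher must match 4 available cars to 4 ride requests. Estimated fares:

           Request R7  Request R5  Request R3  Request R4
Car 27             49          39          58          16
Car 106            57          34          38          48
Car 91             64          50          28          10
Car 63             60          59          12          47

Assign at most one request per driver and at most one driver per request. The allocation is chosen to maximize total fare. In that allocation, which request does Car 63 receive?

This is a one-to-one assignment (maximum-weight bipartite matching).
Optimal: Car 27→Request R3 ($58), Car 106→Request R4 ($48), Car 91→Request R7 ($64), Car 63→Request R5 ($59) — total 58+48+64+59 = $229.
Row-greedy (each driver in turn takes its best remaining request) gives $212, worse by 17.
Next-best assignment: Car 27→Request R3, Car 106→Request R4, Car 91→Request R5, Car 63→Request R7 = $216.
Car 63's own top request is Request R7 ($60), but forcing Car 63→Request R7 and reassigning the rest optimally gives only $216 — worse by 13.

Car 63 receives Request R5.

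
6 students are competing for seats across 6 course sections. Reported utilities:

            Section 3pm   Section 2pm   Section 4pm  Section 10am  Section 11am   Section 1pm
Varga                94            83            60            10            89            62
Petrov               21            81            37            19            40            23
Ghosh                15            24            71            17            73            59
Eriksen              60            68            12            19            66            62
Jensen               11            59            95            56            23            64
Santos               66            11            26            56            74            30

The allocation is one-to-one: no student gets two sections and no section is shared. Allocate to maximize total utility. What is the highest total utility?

This is the linear assignment problem.
Optimal: Varga→Section 3pm (94 points), Petrov→Section 2pm (81 points), Ghosh→Section 11am (73 points), Eriksen→Section 1pm (62 points), Jensen→Section 4pm (95 points), Santos→Section 10am (56 points) — total 94+81+73+62+95+56 = 461 points.
Max-entry greedy (repeatedly take the single best remaining cell) gives 423 points, worse by 38.
Every other assignment is strictly worse.

Maximum total: 461 points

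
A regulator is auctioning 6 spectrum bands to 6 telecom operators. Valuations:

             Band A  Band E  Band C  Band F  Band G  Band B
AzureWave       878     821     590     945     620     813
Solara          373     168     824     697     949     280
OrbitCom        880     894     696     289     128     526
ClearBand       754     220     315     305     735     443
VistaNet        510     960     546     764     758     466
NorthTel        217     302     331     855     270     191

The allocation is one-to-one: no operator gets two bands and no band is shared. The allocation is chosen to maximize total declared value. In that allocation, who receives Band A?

OrbitCom receives Band A.

Optimal: AzureWave→Band B ($813M), Solara→Band C ($824M), OrbitCom→Band A ($880M), ClearBand→Band G ($735M), VistaNet→Band E ($960M), NorthTel→Band F ($855M) — total 813+824+880+735+960+855 = $5067M.
Row-greedy (each operator in turn takes its best remaining band) gives $4279M, worse by 788.
Next-best assignment: AzureWave→Band B, Solara→Band G, OrbitCom→Band C, ClearBand→Band A, VistaNet→Band E, NorthTel→Band F = $5027M.
Swapping ClearBand↔AzureWave (ClearBand→Band B $443M, AzureWave→Band G $620M) loses 485.
Every other assignment is strictly worse.
OrbitCom's own top band is Band E ($894M), but forcing OrbitCom→Band E and reassigning the rest optimally gives only $4898M — worse by 169.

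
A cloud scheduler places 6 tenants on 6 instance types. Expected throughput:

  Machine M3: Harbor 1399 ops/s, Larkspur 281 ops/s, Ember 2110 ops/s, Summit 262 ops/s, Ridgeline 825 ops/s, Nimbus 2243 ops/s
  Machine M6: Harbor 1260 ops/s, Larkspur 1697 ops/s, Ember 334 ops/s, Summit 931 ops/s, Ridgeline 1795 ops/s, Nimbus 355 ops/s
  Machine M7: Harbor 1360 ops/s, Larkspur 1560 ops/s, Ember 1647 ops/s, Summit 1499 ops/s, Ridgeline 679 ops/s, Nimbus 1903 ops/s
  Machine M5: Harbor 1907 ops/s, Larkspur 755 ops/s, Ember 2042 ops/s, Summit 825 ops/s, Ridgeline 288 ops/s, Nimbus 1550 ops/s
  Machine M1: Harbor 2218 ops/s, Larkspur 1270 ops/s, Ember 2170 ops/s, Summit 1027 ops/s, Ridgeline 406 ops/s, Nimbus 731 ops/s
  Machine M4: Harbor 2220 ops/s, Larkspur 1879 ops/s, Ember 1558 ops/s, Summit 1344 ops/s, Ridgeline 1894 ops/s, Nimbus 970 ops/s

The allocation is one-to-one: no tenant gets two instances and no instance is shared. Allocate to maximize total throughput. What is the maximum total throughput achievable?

Optimal: Harbor→Machine M1 (2218 ops/s), Larkspur→Machine M4 (1879 ops/s), Ember→Machine M5 (2042 ops/s), Summit→Machine M7 (1499 ops/s), Ridgeline→Machine M6 (1795 ops/s), Nimbus→Machine M3 (2243 ops/s) — total 2218+1879+2042+1499+1795+2243 = 11676 ops/s.
Column-greedy (each instance in turn goes to its best remaining tenant) gives 10206 ops/s, worse by 1470.
Next-best assignment: Harbor→Machine M1, Larkspur→Machine M6, Ember→Machine M5, Summit→Machine M7, Ridgeline→Machine M4, Nimbus→Machine M3 = 11593 ops/s.
Checked against all permutations: 11676 ops/s is optimal.

Maximum total: 11676 ops/s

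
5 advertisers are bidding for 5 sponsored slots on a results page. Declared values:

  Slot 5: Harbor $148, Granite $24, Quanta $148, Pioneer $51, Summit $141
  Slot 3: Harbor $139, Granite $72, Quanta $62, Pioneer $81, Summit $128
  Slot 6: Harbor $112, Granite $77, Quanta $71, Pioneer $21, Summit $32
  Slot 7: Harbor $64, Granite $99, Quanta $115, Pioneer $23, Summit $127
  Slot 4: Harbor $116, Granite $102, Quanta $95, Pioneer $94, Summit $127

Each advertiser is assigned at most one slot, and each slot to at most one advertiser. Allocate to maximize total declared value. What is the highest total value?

Maximum total: $585

This is the linear assignment problem.
Optimal: Harbor→Slot 3 ($139), Granite→Slot 6 ($77), Quanta→Slot 5 ($148), Pioneer→Slot 4 ($94), Summit→Slot 7 ($127) — total 139+77+148+94+127 = $585.
Max-entry greedy (repeatedly take the single best remaining cell) gives $514, worse by 71.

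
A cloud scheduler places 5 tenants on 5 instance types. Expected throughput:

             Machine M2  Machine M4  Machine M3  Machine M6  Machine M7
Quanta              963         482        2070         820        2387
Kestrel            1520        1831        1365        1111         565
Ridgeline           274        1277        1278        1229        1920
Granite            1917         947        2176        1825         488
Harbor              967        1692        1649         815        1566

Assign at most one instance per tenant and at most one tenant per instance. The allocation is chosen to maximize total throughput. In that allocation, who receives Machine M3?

Quanta receives Machine M3.

Treat this as an assignment problem: match each tenant to one instance.
Optimal: Quanta→Machine M3 (2070 ops/s), Kestrel→Machine M2 (1520 ops/s), Ridgeline→Machine M7 (1920 ops/s), Granite→Machine M6 (1825 ops/s), Harbor→Machine M4 (1692 ops/s) — total 2070+1520+1920+1825+1692 = 9027 ops/s.
Row-greedy (each tenant in turn takes its best remaining instance) gives 8228 ops/s, worse by 799.
Checked against all permutations: 9027 ops/s is optimal.
Quanta's own top instance is Machine M7 (2387 ops/s), but forcing Quanta→Machine M7 and reassigning the rest optimally gives only 9013 ops/s — worse by 14.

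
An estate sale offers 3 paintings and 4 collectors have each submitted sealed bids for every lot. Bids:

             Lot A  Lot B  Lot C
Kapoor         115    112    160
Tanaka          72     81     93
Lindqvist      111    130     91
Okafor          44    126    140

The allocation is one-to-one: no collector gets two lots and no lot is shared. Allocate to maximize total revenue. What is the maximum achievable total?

Maximum total: $397

This is a one-to-one assignment (maximum-weight bipartite matching).
Optimal: Lindqvist→Lot A ($111), Okafor→Lot B ($126), Kapoor→Lot C ($160) — total 111+126+160 = $397.
Max-entry greedy (repeatedly take the single best remaining cell) gives $362, worse by 35.
Swapping Lindqvist↔Kapoor (Lindqvist→Lot C $91, Kapoor→Lot A $115) loses 65.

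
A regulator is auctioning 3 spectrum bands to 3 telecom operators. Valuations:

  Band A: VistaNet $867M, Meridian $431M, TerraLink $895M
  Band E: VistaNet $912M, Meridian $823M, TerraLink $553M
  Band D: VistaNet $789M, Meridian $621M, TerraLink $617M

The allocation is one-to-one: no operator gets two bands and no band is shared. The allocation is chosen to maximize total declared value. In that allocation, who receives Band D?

Optimal: VistaNet→Band D ($789M), Meridian→Band E ($823M), TerraLink→Band A ($895M) — total 789+823+895 = $2507M.
Next-best assignment: VistaNet→Band E, Meridian→Band D, TerraLink→Band A = $2428M.
No other one-to-one assignment exceeds $2507M.
VistaNet's own top band is Band E ($912M), but forcing VistaNet→Band E and reassigning the rest optimally gives only $2428M — worse by 79.

VistaNet receives Band D.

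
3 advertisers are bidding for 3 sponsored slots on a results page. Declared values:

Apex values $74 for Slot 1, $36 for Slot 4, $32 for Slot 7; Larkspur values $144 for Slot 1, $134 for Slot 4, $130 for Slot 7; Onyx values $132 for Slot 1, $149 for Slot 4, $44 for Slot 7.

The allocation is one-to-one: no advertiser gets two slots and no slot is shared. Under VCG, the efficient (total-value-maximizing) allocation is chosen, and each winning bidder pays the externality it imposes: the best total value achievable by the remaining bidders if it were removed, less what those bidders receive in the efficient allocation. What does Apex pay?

Apex pays $14.

Efficient allocation: Apex→Slot 1 ($74), Larkspur→Slot 7 ($130), Onyx→Slot 4 ($149); total welfare W = $353.
Apex receives Slot 1 at value $74, so the others get W − 74 = $279.
Without Apex: best allocation of the remaining 2 bidders over all 3 slots is Larkspur→Slot 1 ($144), Onyx→Slot 4 ($149), total $293.
VCG payment = (others' best without Apex) − (others' welfare with Apex) = 293 − 279 = $14.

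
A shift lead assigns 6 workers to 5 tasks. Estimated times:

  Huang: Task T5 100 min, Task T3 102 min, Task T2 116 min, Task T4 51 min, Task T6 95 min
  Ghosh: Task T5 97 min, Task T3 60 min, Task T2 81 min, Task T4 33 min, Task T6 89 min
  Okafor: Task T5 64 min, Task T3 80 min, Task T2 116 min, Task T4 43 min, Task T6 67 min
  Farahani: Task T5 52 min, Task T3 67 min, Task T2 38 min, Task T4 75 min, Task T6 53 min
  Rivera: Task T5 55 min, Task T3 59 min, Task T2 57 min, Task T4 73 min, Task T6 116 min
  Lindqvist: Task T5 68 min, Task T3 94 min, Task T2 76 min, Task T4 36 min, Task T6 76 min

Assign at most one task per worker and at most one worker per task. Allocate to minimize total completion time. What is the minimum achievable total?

Minimum total: 256 min

This is a one-to-one assignment (minimum-cost bipartite matching).
Optimal: Rivera→Task T5 (55 min), Ghosh→Task T3 (60 min), Farahani→Task T2 (38 min), Lindqvist→Task T4 (36 min), Okafor→Task T6 (67 min) — total 55+60+38+36+67 = 256 min.
Next-best assignment: Lindqvist→Task T5, Rivera→Task T3, Farahani→Task T2, Ghosh→Task T4, Okafor→Task T6 = 265 min.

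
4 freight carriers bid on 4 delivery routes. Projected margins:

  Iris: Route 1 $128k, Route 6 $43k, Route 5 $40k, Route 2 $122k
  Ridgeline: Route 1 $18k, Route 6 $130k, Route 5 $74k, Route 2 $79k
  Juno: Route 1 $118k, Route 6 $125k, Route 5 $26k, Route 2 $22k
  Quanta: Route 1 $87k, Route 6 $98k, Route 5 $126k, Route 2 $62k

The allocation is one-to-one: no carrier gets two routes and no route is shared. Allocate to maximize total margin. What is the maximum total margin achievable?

Optimal: Iris→Route 2 ($122k), Ridgeline→Route 6 ($130k), Juno→Route 1 ($118k), Quanta→Route 5 ($126k) — total 122+130+118+126 = $496k.
Column-greedy (each route in turn goes to its best remaining carrier) gives $406k, worse by 90.
Next-best assignment: Iris→Route 1, Ridgeline→Route 2, Juno→Route 6, Quanta→Route 5 = $458k.
Swapping Quanta↔Juno (Quanta→Route 1 $87k, Juno→Route 5 $26k) loses 131.

Maximum total: $496k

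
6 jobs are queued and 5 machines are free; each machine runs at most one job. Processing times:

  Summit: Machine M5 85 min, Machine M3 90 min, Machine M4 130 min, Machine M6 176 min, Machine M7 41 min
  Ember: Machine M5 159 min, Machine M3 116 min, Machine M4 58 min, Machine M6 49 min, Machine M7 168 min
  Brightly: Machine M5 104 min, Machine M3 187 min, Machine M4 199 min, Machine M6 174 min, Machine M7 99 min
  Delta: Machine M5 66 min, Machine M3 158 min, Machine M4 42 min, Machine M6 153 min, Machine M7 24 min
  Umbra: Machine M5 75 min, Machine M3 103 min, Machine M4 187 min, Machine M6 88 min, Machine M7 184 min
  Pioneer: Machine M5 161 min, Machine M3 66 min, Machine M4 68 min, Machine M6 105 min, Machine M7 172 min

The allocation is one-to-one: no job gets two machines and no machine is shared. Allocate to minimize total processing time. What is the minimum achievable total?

Minimum total: 273 min

Optimal: Umbra→Machine M5 (75 min), Pioneer→Machine M3 (66 min), Delta→Machine M4 (42 min), Ember→Machine M6 (49 min), Summit→Machine M7 (41 min) — total 75+66+42+49+41 = 273 min.
Min-entry greedy (repeatedly take the single cheapest remaining cell) gives 344 min, worse by 71.
Next-best assignment: Brightly→Machine M5, Pioneer→Machine M3, Delta→Machine M4, Ember→Machine M6, Summit→Machine M7 = 302 min.
No other one-to-one assignment undercuts 273 min.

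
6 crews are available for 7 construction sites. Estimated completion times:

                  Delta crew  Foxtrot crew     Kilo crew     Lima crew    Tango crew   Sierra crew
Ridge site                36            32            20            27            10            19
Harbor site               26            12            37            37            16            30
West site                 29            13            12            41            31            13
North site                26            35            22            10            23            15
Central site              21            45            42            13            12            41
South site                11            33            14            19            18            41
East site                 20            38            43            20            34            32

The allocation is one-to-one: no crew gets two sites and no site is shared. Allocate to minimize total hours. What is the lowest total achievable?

Treat this as an assignment problem: match each crew to one site.
Optimal: Delta crew→South site (11 hours), Foxtrot crew→Harbor site (12 hours), Kilo crew→West site (12 hours), Lima crew→Central site (13 hours), Tango crew→Ridge site (10 hours), Sierra crew→North site (15 hours) — total 11+12+12+13+10+15 = 73 hours.
Next-best assignment: Delta crew→South site, Foxtrot crew→Harbor site, Kilo crew→West site, Lima crew→North site, Tango crew→Central site, Sierra crew→Ridge site = 76 hours.
Every other assignment is strictly worse.

Min total: 73 hours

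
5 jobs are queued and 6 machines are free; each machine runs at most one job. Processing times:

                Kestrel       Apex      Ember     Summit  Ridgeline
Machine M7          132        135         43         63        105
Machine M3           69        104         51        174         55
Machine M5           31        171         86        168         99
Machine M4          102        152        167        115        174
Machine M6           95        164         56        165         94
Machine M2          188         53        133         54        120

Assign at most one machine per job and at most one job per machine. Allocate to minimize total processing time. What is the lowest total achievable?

Minimum total: 258 min

Optimal: Kestrel→Machine M5 (31 min), Apex→Machine M2 (53 min), Ember→Machine M6 (56 min), Summit→Machine M7 (63 min), Ridgeline→Machine M3 (55 min) — total 31+53+56+63+55 = 258 min.
Row-greedy (each job in turn takes its cheapest remaining machine) gives 297 min, worse by 39.
Every other assignment is strictly worse.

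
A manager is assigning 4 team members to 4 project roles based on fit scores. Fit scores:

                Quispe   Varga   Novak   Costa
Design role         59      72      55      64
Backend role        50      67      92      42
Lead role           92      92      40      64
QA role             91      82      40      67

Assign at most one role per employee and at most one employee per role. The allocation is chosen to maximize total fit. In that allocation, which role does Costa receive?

Optimal: Quispe→QA role (91 pts), Varga→Lead role (92 pts), Novak→Backend role (92 pts), Costa→Design role (64 pts) — total 91+92+92+64 = 339 pts.
Next-best assignment: Quispe→Lead role, Varga→QA role, Novak→Backend role, Costa→Design role = 330 pts.
Costa's own top role is QA role (67 pts), but forcing Costa→QA role and reassigning the rest optimally gives only 323 pts — worse by 16.

Costa receives Design role.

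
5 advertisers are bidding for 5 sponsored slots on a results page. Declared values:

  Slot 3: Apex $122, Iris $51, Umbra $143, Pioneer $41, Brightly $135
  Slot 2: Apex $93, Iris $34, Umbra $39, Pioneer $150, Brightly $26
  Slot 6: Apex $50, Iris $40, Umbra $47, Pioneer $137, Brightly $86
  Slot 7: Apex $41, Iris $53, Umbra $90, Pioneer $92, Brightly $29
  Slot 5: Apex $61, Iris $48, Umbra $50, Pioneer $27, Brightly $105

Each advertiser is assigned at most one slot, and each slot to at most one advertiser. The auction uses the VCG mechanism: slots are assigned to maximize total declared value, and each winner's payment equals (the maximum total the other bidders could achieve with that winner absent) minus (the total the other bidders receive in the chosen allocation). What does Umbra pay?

Efficient allocation: Apex→Slot 2 ($93), Iris→Slot 7 ($53), Umbra→Slot 3 ($143), Pioneer→Slot 6 ($137), Brightly→Slot 5 ($105); total welfare W = $531.
Umbra receives Slot 3 at value $143, so the others get W − 143 = $388.
Without Umbra: best allocation of the remaining 4 bidders over all 5 slots is Apex→Slot 3 ($122), Iris→Slot 7 ($53), Pioneer→Slot 2 ($150), Brightly→Slot 5 ($105), total $430.
VCG payment = (others' best without Umbra) − (others' welfare with Umbra) = 430 − 388 = $42.

Umbra pays $42.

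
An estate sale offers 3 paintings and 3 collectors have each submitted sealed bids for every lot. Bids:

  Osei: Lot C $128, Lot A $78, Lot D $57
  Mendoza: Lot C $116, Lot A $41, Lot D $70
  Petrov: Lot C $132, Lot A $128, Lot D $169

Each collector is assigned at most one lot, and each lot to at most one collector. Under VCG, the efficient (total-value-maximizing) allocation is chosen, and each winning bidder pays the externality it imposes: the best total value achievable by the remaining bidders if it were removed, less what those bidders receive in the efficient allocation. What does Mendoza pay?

Mendoza pays $50.

Efficient allocation: Osei→Lot A ($78), Mendoza→Lot C ($116), Petrov→Lot D ($169); total welfare W = $363.
Mendoza receives Lot C at value $116, so the others get W − 116 = $247.
Without Mendoza: best allocation of the remaining 2 bidders over all 3 lots is Osei→Lot C ($128), Petrov→Lot D ($169), total $297.
VCG payment = (others' best without Mendoza) − (others' welfare with Mendoza) = 297 − 247 = $50.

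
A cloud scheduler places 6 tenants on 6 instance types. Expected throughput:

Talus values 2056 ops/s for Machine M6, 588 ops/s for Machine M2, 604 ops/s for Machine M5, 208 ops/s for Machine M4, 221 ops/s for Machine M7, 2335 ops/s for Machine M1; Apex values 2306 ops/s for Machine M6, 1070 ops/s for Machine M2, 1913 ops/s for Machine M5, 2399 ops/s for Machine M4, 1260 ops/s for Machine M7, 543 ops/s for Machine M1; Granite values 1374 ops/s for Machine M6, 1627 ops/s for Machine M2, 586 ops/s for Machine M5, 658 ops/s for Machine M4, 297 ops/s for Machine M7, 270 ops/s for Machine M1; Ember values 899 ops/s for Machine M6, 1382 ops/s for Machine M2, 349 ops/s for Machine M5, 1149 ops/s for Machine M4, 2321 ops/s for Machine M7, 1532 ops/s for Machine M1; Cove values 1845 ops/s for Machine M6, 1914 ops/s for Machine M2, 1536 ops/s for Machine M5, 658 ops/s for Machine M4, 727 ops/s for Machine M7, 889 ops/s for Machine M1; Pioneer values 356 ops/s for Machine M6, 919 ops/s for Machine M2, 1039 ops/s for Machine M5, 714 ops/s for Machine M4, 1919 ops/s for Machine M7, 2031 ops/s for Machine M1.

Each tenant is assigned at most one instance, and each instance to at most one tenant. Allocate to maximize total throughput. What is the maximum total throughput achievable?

Treat this as an assignment problem: match each tenant to one instance.
Optimal: Talus→Machine M6 (2056 ops/s), Apex→Machine M4 (2399 ops/s), Granite→Machine M2 (1627 ops/s), Ember→Machine M7 (2321 ops/s), Cove→Machine M5 (1536 ops/s), Pioneer→Machine M1 (2031 ops/s) — total 2056+2399+1627+2321+1536+2031 = 11970 ops/s.
Column-greedy (each instance in turn goes to its best remaining tenant) gives 9040 ops/s, worse by 2930.
Next-best assignment: Talus→Machine M1, Apex→Machine M4, Granite→Machine M2, Ember→Machine M7, Cove→Machine M6, Pioneer→Machine M5 = 11566 ops/s.
Swapping Ember↔Apex (Ember→Machine M4 1149 ops/s, Apex→Machine M7 1260 ops/s) loses 2311.
No other one-to-one assignment exceeds 11970 ops/s.

Max total: 11970 ops/s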